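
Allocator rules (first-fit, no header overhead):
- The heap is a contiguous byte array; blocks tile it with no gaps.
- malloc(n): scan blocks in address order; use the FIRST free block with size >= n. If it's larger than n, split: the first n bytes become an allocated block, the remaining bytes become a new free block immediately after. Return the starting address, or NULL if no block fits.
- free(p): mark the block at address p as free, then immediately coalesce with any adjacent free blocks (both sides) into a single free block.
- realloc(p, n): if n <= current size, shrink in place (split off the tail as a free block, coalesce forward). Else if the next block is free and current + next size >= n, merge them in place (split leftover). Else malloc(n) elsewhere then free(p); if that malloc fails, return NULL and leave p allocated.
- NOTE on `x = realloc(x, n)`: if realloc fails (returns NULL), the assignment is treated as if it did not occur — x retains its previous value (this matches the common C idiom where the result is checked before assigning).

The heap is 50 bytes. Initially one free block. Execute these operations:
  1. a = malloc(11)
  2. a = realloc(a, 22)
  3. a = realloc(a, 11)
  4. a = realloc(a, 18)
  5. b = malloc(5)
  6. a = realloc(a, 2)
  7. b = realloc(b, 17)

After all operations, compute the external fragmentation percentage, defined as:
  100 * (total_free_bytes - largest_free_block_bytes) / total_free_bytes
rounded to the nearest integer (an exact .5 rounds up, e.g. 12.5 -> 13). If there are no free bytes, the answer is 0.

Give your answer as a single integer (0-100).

Op 1: a = malloc(11) -> a = 0; heap: [0-10 ALLOC][11-49 FREE]
Op 2: a = realloc(a, 22) -> a = 0; heap: [0-21 ALLOC][22-49 FREE]
Op 3: a = realloc(a, 11) -> a = 0; heap: [0-10 ALLOC][11-49 FREE]
Op 4: a = realloc(a, 18) -> a = 0; heap: [0-17 ALLOC][18-49 FREE]
Op 5: b = malloc(5) -> b = 18; heap: [0-17 ALLOC][18-22 ALLOC][23-49 FREE]
Op 6: a = realloc(a, 2) -> a = 0; heap: [0-1 ALLOC][2-17 FREE][18-22 ALLOC][23-49 FREE]
Op 7: b = realloc(b, 17) -> b = 18; heap: [0-1 ALLOC][2-17 FREE][18-34 ALLOC][35-49 FREE]
Free blocks: [16 15] total_free=31 largest=16 -> 100*(31-16)/31 = 1500/31 ≈ 48.387 -> rounds to 48

Answer: 48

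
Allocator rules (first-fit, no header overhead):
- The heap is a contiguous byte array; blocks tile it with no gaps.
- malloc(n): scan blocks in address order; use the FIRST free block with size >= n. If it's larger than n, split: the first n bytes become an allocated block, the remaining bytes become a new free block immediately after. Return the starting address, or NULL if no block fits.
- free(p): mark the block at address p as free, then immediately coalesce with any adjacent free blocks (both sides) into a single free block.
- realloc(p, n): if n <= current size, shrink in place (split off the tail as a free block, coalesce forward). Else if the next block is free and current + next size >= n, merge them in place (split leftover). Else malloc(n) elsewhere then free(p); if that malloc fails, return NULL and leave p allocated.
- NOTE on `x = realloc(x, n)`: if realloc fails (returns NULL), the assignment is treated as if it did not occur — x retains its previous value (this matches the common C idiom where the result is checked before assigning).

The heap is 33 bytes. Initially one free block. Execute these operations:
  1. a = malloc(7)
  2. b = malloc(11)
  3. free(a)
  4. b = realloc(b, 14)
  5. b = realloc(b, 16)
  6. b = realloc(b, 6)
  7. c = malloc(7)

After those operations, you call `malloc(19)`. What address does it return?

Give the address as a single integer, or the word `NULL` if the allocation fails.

Answer: 13

Derivation:
Op 1: a = malloc(7) -> a = 0; heap: [0-6 ALLOC][7-32 FREE]
Op 2: b = malloc(11) -> b = 7; heap: [0-6 ALLOC][7-17 ALLOC][18-32 FREE]
Op 3: free(a) -> (freed a); heap: [0-6 FREE][7-17 ALLOC][18-32 FREE]
Op 4: b = realloc(b, 14) -> b = 7; heap: [0-6 FREE][7-20 ALLOC][21-32 FREE]
Op 5: b = realloc(b, 16) -> b = 7; heap: [0-6 FREE][7-22 ALLOC][23-32 FREE]
Op 6: b = realloc(b, 6) -> b = 7; heap: [0-6 FREE][7-12 ALLOC][13-32 FREE]
Op 7: c = malloc(7) -> c = 0; heap: [0-6 ALLOC][7-12 ALLOC][13-32 FREE]
malloc(19): first-fit scan over [0-6 ALLOC][7-12 ALLOC][13-32 FREE] -> 13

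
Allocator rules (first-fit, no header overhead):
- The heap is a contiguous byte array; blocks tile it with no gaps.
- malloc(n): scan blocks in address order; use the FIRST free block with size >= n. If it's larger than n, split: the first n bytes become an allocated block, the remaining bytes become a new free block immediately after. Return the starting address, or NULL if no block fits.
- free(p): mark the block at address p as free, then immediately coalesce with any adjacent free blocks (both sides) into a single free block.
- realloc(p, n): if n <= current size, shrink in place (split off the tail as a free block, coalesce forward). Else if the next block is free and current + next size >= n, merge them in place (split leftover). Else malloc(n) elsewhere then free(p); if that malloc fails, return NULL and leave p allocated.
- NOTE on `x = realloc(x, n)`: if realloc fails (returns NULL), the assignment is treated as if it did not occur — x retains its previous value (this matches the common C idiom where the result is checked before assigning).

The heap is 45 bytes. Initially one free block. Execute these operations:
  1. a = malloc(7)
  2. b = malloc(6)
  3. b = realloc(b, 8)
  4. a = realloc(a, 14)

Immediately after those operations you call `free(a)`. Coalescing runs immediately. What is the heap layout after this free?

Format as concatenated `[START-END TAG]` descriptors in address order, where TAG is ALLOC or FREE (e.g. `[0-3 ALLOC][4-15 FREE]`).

Op 1: a = malloc(7) -> a = 0; heap: [0-6 ALLOC][7-44 FREE]
Op 2: b = malloc(6) -> b = 7; heap: [0-6 ALLOC][7-12 ALLOC][13-44 FREE]
Op 3: b = realloc(b, 8) -> b = 7; heap: [0-6 ALLOC][7-14 ALLOC][15-44 FREE]
Op 4: a = realloc(a, 14) -> a = 15; heap: [0-6 FREE][7-14 ALLOC][15-28 ALLOC][29-44 FREE]
free(a): a = 15 -> block [15-28 ALLOC]; mark free, coalesce with adjacent free neighbors -> [0-6 FREE][7-14 ALLOC][15-44 FREE]

Answer: [0-6 FREE][7-14 ALLOC][15-44 FREE]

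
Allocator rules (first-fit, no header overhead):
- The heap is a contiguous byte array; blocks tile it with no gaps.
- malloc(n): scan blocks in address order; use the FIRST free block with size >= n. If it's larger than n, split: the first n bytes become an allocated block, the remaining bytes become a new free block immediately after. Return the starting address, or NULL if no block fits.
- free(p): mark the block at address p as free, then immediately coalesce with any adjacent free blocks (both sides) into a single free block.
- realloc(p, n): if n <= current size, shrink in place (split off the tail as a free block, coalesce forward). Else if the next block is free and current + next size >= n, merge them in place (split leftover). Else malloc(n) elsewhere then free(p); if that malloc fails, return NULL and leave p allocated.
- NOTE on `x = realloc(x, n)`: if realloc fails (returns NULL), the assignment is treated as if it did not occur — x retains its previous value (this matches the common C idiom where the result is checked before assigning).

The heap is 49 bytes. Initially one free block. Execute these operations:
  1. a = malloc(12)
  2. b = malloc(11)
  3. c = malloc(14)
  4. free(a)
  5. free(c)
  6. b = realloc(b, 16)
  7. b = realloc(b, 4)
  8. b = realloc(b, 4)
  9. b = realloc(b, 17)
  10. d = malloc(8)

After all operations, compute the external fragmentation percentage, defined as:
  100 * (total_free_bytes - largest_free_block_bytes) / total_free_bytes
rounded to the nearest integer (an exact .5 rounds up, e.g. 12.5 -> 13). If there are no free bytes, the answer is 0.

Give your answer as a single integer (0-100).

Answer: 17

Derivation:
Op 1: a = malloc(12) -> a = 0; heap: [0-11 ALLOC][12-48 FREE]
Op 2: b = malloc(11) -> b = 12; heap: [0-11 ALLOC][12-22 ALLOC][23-48 FREE]
Op 3: c = malloc(14) -> c = 23; heap: [0-11 ALLOC][12-22 ALLOC][23-36 ALLOC][37-48 FREE]
Op 4: free(a) -> (freed a); heap: [0-11 FREE][12-22 ALLOC][23-36 ALLOC][37-48 FREE]
Op 5: free(c) -> (freed c); heap: [0-11 FREE][12-22 ALLOC][23-48 FREE]
Op 6: b = realloc(b, 16) -> b = 12; heap: [0-11 FREE][12-27 ALLOC][28-48 FREE]
Op 7: b = realloc(b, 4) -> b = 12; heap: [0-11 FREE][12-15 ALLOC][16-48 FREE]
Op 8: b = realloc(b, 4) -> b = 12; heap: [0-11 FREE][12-15 ALLOC][16-48 FREE]
Op 9: b = realloc(b, 17) -> b = 12; heap: [0-11 FREE][12-28 ALLOC][29-48 FREE]
Op 10: d = malloc(8) -> d = 0; heap: [0-7 ALLOC][8-11 FREE][12-28 ALLOC][29-48 FREE]
Free blocks: [4 20] total_free=24 largest=20 -> 100*(24-20)/24 = 400/24 ≈ 16.667 -> rounds to 17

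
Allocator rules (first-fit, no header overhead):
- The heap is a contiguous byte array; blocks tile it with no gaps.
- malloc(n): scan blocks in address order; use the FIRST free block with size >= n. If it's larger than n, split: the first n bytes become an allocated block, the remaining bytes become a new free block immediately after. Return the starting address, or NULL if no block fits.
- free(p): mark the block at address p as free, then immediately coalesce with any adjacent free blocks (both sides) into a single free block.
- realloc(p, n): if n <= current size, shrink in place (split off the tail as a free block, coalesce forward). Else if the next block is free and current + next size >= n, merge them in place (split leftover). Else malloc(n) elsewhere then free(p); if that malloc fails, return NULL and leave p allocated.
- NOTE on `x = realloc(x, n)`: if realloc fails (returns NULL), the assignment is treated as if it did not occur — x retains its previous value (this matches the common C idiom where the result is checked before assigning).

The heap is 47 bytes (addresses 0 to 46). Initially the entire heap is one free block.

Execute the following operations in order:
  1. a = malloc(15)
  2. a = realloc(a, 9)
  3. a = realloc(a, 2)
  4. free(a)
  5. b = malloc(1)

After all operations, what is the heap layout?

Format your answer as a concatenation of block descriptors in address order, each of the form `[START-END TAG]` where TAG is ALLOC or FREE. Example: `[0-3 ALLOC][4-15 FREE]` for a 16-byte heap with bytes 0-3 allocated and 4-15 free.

Answer: [0-0 ALLOC][1-46 FREE]

Derivation:
Op 1: a = malloc(15) -> a = 0; heap: [0-14 ALLOC][15-46 FREE]
Op 2: a = realloc(a, 9) -> a = 0; heap: [0-8 ALLOC][9-46 FREE]
Op 3: a = realloc(a, 2) -> a = 0; heap: [0-1 ALLOC][2-46 FREE]
Op 4: free(a) -> (freed a); heap: [0-46 FREE]
Op 5: b = malloc(1) -> b = 0; heap: [0-0 ALLOC][1-46 FREE]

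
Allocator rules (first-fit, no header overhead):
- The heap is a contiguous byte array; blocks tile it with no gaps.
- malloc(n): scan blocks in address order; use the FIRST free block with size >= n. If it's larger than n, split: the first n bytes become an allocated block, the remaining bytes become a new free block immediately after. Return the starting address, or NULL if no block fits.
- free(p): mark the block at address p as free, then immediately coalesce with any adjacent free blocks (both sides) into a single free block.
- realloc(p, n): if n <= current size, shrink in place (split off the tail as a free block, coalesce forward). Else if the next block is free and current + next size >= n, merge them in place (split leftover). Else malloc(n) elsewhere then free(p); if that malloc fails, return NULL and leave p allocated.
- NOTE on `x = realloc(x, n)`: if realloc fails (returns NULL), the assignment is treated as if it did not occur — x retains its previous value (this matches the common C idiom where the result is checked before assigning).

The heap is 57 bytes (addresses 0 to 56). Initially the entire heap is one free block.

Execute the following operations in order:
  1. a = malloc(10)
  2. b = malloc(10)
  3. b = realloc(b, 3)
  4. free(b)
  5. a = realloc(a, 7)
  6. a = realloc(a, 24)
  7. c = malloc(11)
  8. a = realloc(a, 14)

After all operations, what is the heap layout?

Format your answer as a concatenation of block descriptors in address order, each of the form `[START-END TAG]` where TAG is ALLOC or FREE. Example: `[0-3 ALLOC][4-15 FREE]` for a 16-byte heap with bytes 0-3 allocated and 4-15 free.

Answer: [0-13 ALLOC][14-23 FREE][24-34 ALLOC][35-56 FREE]

Derivation:
Op 1: a = malloc(10) -> a = 0; heap: [0-9 ALLOC][10-56 FREE]
Op 2: b = malloc(10) -> b = 10; heap: [0-9 ALLOC][10-19 ALLOC][20-56 FREE]
Op 3: b = realloc(b, 3) -> b = 10; heap: [0-9 ALLOC][10-12 ALLOC][13-56 FREE]
Op 4: free(b) -> (freed b); heap: [0-9 ALLOC][10-56 FREE]
Op 5: a = realloc(a, 7) -> a = 0; heap: [0-6 ALLOC][7-56 FREE]
Op 6: a = realloc(a, 24) -> a = 0; heap: [0-23 ALLOC][24-56 FREE]
Op 7: c = malloc(11) -> c = 24; heap: [0-23 ALLOC][24-34 ALLOC][35-56 FREE]
Op 8: a = realloc(a, 14) -> a = 0; heap: [0-13 ALLOC][14-23 FREE][24-34 ALLOC][35-56 FREE]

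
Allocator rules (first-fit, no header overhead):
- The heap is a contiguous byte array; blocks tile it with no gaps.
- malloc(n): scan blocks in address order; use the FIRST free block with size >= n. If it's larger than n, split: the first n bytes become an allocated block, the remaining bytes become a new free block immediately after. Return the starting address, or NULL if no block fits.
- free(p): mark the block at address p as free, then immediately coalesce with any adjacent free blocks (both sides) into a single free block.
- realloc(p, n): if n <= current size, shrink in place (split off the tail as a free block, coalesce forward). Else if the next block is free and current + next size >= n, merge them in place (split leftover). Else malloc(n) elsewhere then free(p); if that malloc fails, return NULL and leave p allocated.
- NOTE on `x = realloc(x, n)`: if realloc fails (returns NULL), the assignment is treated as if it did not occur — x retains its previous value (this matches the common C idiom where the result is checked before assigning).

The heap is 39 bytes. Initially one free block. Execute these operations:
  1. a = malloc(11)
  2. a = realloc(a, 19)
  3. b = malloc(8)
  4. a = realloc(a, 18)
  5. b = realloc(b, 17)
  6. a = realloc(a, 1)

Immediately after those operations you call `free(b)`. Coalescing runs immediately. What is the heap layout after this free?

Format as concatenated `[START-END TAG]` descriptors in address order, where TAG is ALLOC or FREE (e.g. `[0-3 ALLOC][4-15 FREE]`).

Op 1: a = malloc(11) -> a = 0; heap: [0-10 ALLOC][11-38 FREE]
Op 2: a = realloc(a, 19) -> a = 0; heap: [0-18 ALLOC][19-38 FREE]
Op 3: b = malloc(8) -> b = 19; heap: [0-18 ALLOC][19-26 ALLOC][27-38 FREE]
Op 4: a = realloc(a, 18) -> a = 0; heap: [0-17 ALLOC][18-18 FREE][19-26 ALLOC][27-38 FREE]
Op 5: b = realloc(b, 17) -> b = 19; heap: [0-17 ALLOC][18-18 FREE][19-35 ALLOC][36-38 FREE]
Op 6: a = realloc(a, 1) -> a = 0; heap: [0-0 ALLOC][1-18 FREE][19-35 ALLOC][36-38 FREE]
free(b): b = 19 -> block [19-35 ALLOC]; mark free, coalesce with adjacent free neighbors -> [0-0 ALLOC][1-38 FREE]

Answer: [0-0 ALLOC][1-38 FREE]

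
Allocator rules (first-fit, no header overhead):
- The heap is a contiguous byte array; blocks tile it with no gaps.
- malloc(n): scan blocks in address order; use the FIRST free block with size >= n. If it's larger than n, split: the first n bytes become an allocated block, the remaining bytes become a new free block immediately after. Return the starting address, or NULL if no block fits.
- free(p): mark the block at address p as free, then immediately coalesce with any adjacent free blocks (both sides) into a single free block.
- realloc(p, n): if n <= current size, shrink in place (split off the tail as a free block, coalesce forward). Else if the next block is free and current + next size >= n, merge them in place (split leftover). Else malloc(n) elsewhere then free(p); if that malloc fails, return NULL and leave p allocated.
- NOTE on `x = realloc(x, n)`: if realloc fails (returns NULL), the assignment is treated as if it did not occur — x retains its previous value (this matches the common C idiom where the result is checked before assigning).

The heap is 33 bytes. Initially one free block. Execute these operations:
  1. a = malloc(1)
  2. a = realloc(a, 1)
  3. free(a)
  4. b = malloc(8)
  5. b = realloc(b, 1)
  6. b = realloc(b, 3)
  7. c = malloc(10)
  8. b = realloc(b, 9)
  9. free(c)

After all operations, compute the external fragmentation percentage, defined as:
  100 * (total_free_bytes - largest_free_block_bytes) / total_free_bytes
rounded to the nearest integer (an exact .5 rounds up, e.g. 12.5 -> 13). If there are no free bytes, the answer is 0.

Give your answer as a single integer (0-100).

Answer: 46

Derivation:
Op 1: a = malloc(1) -> a = 0; heap: [0-0 ALLOC][1-32 FREE]
Op 2: a = realloc(a, 1) -> a = 0; heap: [0-0 ALLOC][1-32 FREE]
Op 3: free(a) -> (freed a); heap: [0-32 FREE]
Op 4: b = malloc(8) -> b = 0; heap: [0-7 ALLOC][8-32 FREE]
Op 5: b = realloc(b, 1) -> b = 0; heap: [0-0 ALLOC][1-32 FREE]
Op 6: b = realloc(b, 3) -> b = 0; heap: [0-2 ALLOC][3-32 FREE]
Op 7: c = malloc(10) -> c = 3; heap: [0-2 ALLOC][3-12 ALLOC][13-32 FREE]
Op 8: b = realloc(b, 9) -> b = 13; heap: [0-2 FREE][3-12 ALLOC][13-21 ALLOC][22-32 FREE]
Op 9: free(c) -> (freed c); heap: [0-12 FREE][13-21 ALLOC][22-32 FREE]
Free blocks: [13 11] total_free=24 largest=13 -> 100*(24-13)/24 = 1100/24 ≈ 45.833 -> rounds to 46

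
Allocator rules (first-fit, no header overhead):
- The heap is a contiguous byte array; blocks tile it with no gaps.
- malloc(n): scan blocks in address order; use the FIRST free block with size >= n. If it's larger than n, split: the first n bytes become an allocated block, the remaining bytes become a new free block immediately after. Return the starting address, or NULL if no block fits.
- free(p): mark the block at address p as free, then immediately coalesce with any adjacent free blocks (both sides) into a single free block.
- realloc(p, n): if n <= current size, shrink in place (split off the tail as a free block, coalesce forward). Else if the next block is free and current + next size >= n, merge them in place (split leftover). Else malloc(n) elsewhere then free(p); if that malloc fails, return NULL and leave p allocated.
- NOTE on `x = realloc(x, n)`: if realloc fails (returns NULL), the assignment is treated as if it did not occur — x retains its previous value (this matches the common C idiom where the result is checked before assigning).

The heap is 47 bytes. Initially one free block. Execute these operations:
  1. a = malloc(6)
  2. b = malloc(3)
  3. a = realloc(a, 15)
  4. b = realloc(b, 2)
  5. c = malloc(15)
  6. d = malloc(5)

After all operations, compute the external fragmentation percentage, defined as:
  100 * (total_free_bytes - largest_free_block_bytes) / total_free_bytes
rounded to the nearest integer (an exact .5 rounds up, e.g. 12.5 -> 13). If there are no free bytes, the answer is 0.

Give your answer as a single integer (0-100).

Op 1: a = malloc(6) -> a = 0; heap: [0-5 ALLOC][6-46 FREE]
Op 2: b = malloc(3) -> b = 6; heap: [0-5 ALLOC][6-8 ALLOC][9-46 FREE]
Op 3: a = realloc(a, 15) -> a = 9; heap: [0-5 FREE][6-8 ALLOC][9-23 ALLOC][24-46 FREE]
Op 4: b = realloc(b, 2) -> b = 6; heap: [0-5 FREE][6-7 ALLOC][8-8 FREE][9-23 ALLOC][24-46 FREE]
Op 5: c = malloc(15) -> c = 24; heap: [0-5 FREE][6-7 ALLOC][8-8 FREE][9-23 ALLOC][24-38 ALLOC][39-46 FREE]
Op 6: d = malloc(5) -> d = 0; heap: [0-4 ALLOC][5-5 FREE][6-7 ALLOC][8-8 FREE][9-23 ALLOC][24-38 ALLOC][39-46 FREE]
Free blocks: [1 1 8] total_free=10 largest=8 -> 100*(10-8)/10 = 200/10 = 20

Answer: 20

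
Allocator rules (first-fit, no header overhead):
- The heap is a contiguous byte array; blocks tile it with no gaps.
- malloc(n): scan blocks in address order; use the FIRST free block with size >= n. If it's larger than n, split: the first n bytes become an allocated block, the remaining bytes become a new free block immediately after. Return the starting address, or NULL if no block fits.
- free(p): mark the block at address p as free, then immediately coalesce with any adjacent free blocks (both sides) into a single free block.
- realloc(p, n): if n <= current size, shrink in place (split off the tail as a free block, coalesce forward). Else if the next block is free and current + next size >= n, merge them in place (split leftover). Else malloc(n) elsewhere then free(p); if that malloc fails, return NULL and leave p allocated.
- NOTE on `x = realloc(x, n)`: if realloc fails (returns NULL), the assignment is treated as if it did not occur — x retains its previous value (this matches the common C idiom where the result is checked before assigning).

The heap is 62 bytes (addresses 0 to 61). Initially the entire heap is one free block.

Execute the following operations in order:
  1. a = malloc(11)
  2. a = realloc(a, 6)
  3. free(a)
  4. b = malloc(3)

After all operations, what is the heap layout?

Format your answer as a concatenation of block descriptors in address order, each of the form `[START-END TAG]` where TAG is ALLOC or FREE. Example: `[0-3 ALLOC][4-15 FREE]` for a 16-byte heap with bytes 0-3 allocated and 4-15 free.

Answer: [0-2 ALLOC][3-61 FREE]

Derivation:
Op 1: a = malloc(11) -> a = 0; heap: [0-10 ALLOC][11-61 FREE]
Op 2: a = realloc(a, 6) -> a = 0; heap: [0-5 ALLOC][6-61 FREE]
Op 3: free(a) -> (freed a); heap: [0-61 FREE]
Op 4: b = malloc(3) -> b = 0; heap: [0-2 ALLOC][3-61 FREE]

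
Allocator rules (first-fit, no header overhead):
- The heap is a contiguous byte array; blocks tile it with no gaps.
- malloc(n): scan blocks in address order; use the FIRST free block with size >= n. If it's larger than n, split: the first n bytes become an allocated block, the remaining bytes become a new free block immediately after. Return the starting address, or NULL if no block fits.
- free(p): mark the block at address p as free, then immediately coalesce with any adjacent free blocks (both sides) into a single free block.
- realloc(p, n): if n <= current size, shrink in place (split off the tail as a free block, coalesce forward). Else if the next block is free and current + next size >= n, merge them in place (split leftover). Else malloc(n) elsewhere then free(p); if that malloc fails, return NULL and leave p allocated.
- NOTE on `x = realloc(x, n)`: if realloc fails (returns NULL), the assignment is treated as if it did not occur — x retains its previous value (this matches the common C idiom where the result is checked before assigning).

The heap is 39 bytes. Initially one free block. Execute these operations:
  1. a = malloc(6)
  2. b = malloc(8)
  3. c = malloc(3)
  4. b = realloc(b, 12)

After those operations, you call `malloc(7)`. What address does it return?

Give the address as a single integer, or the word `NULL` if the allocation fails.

Answer: 6

Derivation:
Op 1: a = malloc(6) -> a = 0; heap: [0-5 ALLOC][6-38 FREE]
Op 2: b = malloc(8) -> b = 6; heap: [0-5 ALLOC][6-13 ALLOC][14-38 FREE]
Op 3: c = malloc(3) -> c = 14; heap: [0-5 ALLOC][6-13 ALLOC][14-16 ALLOC][17-38 FREE]
Op 4: b = realloc(b, 12) -> b = 17; heap: [0-5 ALLOC][6-13 FREE][14-16 ALLOC][17-28 ALLOC][29-38 FREE]
malloc(7): first-fit scan over [0-5 ALLOC][6-13 FREE][14-16 ALLOC][17-28 ALLOC][29-38 FREE] -> 6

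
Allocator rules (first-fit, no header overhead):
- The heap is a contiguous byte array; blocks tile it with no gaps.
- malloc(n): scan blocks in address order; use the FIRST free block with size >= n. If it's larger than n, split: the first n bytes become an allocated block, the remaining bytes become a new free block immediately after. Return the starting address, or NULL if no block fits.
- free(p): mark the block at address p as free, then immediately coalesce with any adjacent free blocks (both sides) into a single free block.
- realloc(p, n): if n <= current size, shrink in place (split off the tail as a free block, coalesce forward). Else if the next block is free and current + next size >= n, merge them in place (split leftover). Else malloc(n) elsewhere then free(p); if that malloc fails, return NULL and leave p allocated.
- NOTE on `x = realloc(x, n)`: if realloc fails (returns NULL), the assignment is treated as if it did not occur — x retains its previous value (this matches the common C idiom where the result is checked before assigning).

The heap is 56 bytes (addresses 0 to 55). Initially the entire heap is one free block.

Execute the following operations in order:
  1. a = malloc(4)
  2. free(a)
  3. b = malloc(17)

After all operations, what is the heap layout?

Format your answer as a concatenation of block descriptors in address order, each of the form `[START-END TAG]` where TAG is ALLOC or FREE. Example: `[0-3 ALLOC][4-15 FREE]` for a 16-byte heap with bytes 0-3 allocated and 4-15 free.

Op 1: a = malloc(4) -> a = 0; heap: [0-3 ALLOC][4-55 FREE]
Op 2: free(a) -> (freed a); heap: [0-55 FREE]
Op 3: b = malloc(17) -> b = 0; heap: [0-16 ALLOC][17-55 FREE]

Answer: [0-16 ALLOC][17-55 FREE]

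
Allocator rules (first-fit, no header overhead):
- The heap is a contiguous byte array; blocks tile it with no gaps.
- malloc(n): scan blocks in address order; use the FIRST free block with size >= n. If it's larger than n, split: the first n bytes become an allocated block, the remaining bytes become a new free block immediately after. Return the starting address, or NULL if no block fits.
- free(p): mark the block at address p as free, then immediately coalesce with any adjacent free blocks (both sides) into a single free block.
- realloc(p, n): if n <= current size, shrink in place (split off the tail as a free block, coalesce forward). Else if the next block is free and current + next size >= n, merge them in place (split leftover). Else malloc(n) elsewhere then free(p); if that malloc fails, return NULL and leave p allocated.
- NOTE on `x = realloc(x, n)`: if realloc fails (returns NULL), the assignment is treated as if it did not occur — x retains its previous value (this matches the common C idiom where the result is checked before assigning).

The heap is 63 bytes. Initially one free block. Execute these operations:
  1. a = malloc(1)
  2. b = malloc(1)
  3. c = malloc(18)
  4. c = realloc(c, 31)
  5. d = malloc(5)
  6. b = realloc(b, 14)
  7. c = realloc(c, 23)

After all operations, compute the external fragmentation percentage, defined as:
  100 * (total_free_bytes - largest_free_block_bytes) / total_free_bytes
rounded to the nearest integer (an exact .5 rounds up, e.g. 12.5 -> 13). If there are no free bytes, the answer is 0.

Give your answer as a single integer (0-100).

Answer: 45

Derivation:
Op 1: a = malloc(1) -> a = 0; heap: [0-0 ALLOC][1-62 FREE]
Op 2: b = malloc(1) -> b = 1; heap: [0-0 ALLOC][1-1 ALLOC][2-62 FREE]
Op 3: c = malloc(18) -> c = 2; heap: [0-0 ALLOC][1-1 ALLOC][2-19 ALLOC][20-62 FREE]
Op 4: c = realloc(c, 31) -> c = 2; heap: [0-0 ALLOC][1-1 ALLOC][2-32 ALLOC][33-62 FREE]
Op 5: d = malloc(5) -> d = 33; heap: [0-0 ALLOC][1-1 ALLOC][2-32 ALLOC][33-37 ALLOC][38-62 FREE]
Op 6: b = realloc(b, 14) -> b = 38; heap: [0-0 ALLOC][1-1 FREE][2-32 ALLOC][33-37 ALLOC][38-51 ALLOC][52-62 FREE]
Op 7: c = realloc(c, 23) -> c = 2; heap: [0-0 ALLOC][1-1 FREE][2-24 ALLOC][25-32 FREE][33-37 ALLOC][38-51 ALLOC][52-62 FREE]
Free blocks: [1 8 11] total_free=20 largest=11 -> 100*(20-11)/20 = 900/20 = 45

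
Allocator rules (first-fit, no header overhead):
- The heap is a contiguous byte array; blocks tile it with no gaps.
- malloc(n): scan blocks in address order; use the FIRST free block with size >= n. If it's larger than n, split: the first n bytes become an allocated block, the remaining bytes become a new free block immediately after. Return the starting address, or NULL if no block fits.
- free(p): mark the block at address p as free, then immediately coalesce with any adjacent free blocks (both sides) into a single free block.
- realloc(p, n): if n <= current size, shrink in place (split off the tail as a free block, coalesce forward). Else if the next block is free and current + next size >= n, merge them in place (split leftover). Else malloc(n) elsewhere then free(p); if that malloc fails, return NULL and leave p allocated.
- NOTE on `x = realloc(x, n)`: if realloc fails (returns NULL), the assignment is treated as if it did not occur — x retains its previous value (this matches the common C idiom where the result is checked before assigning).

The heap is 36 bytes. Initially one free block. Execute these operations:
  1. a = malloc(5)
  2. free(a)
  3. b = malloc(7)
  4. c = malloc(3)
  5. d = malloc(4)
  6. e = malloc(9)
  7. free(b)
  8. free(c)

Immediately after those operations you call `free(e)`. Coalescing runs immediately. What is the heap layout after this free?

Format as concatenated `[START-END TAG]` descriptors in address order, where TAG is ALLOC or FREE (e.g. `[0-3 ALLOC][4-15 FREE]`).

Answer: [0-9 FREE][10-13 ALLOC][14-35 FREE]

Derivation:
Op 1: a = malloc(5) -> a = 0; heap: [0-4 ALLOC][5-35 FREE]
Op 2: free(a) -> (freed a); heap: [0-35 FREE]
Op 3: b = malloc(7) -> b = 0; heap: [0-6 ALLOC][7-35 FREE]
Op 4: c = malloc(3) -> c = 7; heap: [0-6 ALLOC][7-9 ALLOC][10-35 FREE]
Op 5: d = malloc(4) -> d = 10; heap: [0-6 ALLOC][7-9 ALLOC][10-13 ALLOC][14-35 FREE]
Op 6: e = malloc(9) -> e = 14; heap: [0-6 ALLOC][7-9 ALLOC][10-13 ALLOC][14-22 ALLOC][23-35 FREE]
Op 7: free(b) -> (freed b); heap: [0-6 FREE][7-9 ALLOC][10-13 ALLOC][14-22 ALLOC][23-35 FREE]
Op 8: free(c) -> (freed c); heap: [0-9 FREE][10-13 ALLOC][14-22 ALLOC][23-35 FREE]
free(e): e = 14 -> block [14-22 ALLOC]; mark free, coalesce with adjacent free neighbors -> [0-9 FREE][10-13 ALLOC][14-35 FREE]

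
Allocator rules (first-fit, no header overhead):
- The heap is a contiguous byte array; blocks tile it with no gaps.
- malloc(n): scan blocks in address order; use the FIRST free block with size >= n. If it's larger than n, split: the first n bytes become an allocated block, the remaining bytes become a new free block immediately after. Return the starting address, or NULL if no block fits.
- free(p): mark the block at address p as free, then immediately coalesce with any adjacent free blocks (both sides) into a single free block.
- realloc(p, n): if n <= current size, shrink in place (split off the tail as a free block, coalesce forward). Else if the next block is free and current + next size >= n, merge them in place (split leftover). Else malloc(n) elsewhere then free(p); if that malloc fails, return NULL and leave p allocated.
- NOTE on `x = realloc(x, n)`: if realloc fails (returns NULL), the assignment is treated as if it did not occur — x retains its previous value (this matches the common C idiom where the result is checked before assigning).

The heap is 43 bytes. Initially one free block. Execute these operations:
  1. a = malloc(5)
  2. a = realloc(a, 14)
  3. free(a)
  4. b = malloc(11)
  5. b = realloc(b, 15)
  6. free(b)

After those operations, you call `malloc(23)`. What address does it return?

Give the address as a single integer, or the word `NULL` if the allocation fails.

Answer: 0

Derivation:
Op 1: a = malloc(5) -> a = 0; heap: [0-4 ALLOC][5-42 FREE]
Op 2: a = realloc(a, 14) -> a = 0; heap: [0-13 ALLOC][14-42 FREE]
Op 3: free(a) -> (freed a); heap: [0-42 FREE]
Op 4: b = malloc(11) -> b = 0; heap: [0-10 ALLOC][11-42 FREE]
Op 5: b = realloc(b, 15) -> b = 0; heap: [0-14 ALLOC][15-42 FREE]
Op 6: free(b) -> (freed b); heap: [0-42 FREE]
malloc(23): first-fit scan over [0-42 FREE] -> 0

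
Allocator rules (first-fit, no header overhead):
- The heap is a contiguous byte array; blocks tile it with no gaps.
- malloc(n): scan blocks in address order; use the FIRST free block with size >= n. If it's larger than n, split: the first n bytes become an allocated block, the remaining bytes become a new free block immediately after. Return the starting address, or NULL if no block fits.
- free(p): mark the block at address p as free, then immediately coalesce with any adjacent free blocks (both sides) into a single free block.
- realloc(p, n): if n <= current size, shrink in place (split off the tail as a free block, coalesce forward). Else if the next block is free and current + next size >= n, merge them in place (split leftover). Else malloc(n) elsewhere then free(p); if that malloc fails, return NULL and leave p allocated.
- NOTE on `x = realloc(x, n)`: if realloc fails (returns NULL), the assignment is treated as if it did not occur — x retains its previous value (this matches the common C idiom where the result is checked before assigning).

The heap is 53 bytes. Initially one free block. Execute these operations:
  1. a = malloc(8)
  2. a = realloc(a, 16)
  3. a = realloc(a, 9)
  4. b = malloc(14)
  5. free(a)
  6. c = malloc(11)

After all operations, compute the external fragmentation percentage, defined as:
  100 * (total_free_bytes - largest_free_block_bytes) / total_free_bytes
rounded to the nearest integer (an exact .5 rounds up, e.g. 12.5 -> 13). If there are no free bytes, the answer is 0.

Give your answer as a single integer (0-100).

Op 1: a = malloc(8) -> a = 0; heap: [0-7 ALLOC][8-52 FREE]
Op 2: a = realloc(a, 16) -> a = 0; heap: [0-15 ALLOC][16-52 FREE]
Op 3: a = realloc(a, 9) -> a = 0; heap: [0-8 ALLOC][9-52 FREE]
Op 4: b = malloc(14) -> b = 9; heap: [0-8 ALLOC][9-22 ALLOC][23-52 FREE]
Op 5: free(a) -> (freed a); heap: [0-8 FREE][9-22 ALLOC][23-52 FREE]
Op 6: c = malloc(11) -> c = 23; heap: [0-8 FREE][9-22 ALLOC][23-33 ALLOC][34-52 FREE]
Free blocks: [9 19] total_free=28 largest=19 -> 100*(28-19)/28 = 900/28 ≈ 32.143 -> rounds to 32

Answer: 32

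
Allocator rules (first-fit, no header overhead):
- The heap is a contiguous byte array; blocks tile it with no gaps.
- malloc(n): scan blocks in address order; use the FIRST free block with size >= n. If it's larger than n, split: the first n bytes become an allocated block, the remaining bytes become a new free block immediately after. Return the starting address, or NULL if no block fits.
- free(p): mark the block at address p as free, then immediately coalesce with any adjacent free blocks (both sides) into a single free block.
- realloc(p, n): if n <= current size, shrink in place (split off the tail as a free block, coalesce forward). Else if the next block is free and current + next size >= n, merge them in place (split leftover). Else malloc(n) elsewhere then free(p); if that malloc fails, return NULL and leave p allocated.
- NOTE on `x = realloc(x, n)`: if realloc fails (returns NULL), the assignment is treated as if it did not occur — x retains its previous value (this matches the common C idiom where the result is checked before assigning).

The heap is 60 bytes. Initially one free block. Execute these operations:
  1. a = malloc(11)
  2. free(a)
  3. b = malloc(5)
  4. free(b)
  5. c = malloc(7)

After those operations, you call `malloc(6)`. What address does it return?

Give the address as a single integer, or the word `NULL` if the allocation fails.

Answer: 7

Derivation:
Op 1: a = malloc(11) -> a = 0; heap: [0-10 ALLOC][11-59 FREE]
Op 2: free(a) -> (freed a); heap: [0-59 FREE]
Op 3: b = malloc(5) -> b = 0; heap: [0-4 ALLOC][5-59 FREE]
Op 4: free(b) -> (freed b); heap: [0-59 FREE]
Op 5: c = malloc(7) -> c = 0; heap: [0-6 ALLOC][7-59 FREE]
malloc(6): first-fit scan over [0-6 ALLOC][7-59 FREE] -> 7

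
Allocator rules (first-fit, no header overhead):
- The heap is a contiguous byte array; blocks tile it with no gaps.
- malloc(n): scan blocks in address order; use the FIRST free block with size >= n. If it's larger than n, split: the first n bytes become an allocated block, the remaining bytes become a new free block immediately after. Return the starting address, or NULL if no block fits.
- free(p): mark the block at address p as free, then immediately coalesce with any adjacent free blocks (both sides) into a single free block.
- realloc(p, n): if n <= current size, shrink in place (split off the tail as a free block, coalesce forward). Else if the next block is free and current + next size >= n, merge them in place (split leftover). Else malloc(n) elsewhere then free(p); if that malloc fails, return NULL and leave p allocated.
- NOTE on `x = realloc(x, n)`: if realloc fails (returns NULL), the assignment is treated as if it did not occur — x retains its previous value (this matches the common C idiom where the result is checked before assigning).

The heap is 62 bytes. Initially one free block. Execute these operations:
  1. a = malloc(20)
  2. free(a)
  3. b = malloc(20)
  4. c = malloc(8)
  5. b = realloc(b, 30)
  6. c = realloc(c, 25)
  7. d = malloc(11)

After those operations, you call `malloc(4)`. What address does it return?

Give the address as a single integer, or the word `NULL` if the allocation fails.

Op 1: a = malloc(20) -> a = 0; heap: [0-19 ALLOC][20-61 FREE]
Op 2: free(a) -> (freed a); heap: [0-61 FREE]
Op 3: b = malloc(20) -> b = 0; heap: [0-19 ALLOC][20-61 FREE]
Op 4: c = malloc(8) -> c = 20; heap: [0-19 ALLOC][20-27 ALLOC][28-61 FREE]
Op 5: b = realloc(b, 30) -> b = 28; heap: [0-19 FREE][20-27 ALLOC][28-57 ALLOC][58-61 FREE]
Op 6: c = realloc(c, 25) -> NULL (c unchanged); heap: [0-19 FREE][20-27 ALLOC][28-57 ALLOC][58-61 FREE]
Op 7: d = malloc(11) -> d = 0; heap: [0-10 ALLOC][11-19 FREE][20-27 ALLOC][28-57 ALLOC][58-61 FREE]
malloc(4): first-fit scan over [0-10 ALLOC][11-19 FREE][20-27 ALLOC][28-57 ALLOC][58-61 FREE] -> 11

Answer: 11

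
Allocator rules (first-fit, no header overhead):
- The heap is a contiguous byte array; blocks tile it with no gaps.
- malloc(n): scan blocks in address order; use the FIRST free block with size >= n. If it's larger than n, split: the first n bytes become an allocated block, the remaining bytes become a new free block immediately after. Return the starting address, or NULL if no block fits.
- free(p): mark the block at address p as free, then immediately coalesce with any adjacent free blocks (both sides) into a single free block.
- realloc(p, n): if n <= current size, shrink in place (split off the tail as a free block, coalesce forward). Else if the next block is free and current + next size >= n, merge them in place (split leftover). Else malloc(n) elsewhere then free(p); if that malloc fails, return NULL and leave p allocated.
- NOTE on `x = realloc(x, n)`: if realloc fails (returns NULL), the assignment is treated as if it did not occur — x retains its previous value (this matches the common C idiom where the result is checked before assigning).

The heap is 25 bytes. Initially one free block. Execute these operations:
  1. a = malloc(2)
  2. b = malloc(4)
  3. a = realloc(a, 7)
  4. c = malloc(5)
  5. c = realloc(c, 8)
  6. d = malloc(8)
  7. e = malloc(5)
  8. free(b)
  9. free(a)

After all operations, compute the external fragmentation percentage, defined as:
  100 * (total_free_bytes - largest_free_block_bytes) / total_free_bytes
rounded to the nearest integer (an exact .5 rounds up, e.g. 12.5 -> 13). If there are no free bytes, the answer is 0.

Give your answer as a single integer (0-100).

Answer: 24

Derivation:
Op 1: a = malloc(2) -> a = 0; heap: [0-1 ALLOC][2-24 FREE]
Op 2: b = malloc(4) -> b = 2; heap: [0-1 ALLOC][2-5 ALLOC][6-24 FREE]
Op 3: a = realloc(a, 7) -> a = 6; heap: [0-1 FREE][2-5 ALLOC][6-12 ALLOC][13-24 FREE]
Op 4: c = malloc(5) -> c = 13; heap: [0-1 FREE][2-5 ALLOC][6-12 ALLOC][13-17 ALLOC][18-24 FREE]
Op 5: c = realloc(c, 8) -> c = 13; heap: [0-1 FREE][2-5 ALLOC][6-12 ALLOC][13-20 ALLOC][21-24 FREE]
Op 6: d = malloc(8) -> d = NULL; heap: [0-1 FREE][2-5 ALLOC][6-12 ALLOC][13-20 ALLOC][21-24 FREE]
Op 7: e = malloc(5) -> e = NULL; heap: [0-1 FREE][2-5 ALLOC][6-12 ALLOC][13-20 ALLOC][21-24 FREE]
Op 8: free(b) -> (freed b); heap: [0-5 FREE][6-12 ALLOC][13-20 ALLOC][21-24 FREE]
Op 9: free(a) -> (freed a); heap: [0-12 FREE][13-20 ALLOC][21-24 FREE]
Free blocks: [13 4] total_free=17 largest=13 -> 100*(17-13)/17 = 400/17 ≈ 23.529 -> rounds to 24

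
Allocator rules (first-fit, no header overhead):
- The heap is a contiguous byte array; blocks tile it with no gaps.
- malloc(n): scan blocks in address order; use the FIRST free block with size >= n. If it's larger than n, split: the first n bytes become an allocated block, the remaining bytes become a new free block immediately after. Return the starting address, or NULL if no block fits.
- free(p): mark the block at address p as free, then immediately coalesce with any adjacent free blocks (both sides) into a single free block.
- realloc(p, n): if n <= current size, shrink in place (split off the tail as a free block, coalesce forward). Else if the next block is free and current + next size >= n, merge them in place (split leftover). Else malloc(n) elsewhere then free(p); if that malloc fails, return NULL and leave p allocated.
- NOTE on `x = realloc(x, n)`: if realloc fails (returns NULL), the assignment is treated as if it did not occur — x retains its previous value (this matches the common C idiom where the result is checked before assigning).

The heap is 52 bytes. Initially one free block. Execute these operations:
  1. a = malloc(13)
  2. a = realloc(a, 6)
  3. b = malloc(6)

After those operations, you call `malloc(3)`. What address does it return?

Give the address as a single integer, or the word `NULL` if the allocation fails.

Op 1: a = malloc(13) -> a = 0; heap: [0-12 ALLOC][13-51 FREE]
Op 2: a = realloc(a, 6) -> a = 0; heap: [0-5 ALLOC][6-51 FREE]
Op 3: b = malloc(6) -> b = 6; heap: [0-5 ALLOC][6-11 ALLOC][12-51 FREE]
malloc(3): first-fit scan over [0-5 ALLOC][6-11 ALLOC][12-51 FREE] -> 12

Answer: 12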